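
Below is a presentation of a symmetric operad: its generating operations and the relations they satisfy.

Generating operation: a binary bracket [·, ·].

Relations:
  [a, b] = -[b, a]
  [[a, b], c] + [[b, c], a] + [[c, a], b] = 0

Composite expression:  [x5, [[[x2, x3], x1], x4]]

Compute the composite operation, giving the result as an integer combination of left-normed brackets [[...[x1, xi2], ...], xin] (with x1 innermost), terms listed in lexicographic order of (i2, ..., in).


Antisymmetry and Jacobi reduce to x1-anchored left-normed brackets.
Composite bracket: [x5, [[[x2, x3], x1], x4]]
Under [a, b] = ab - ba we get 16 signed associative words (2^4 = 16).
Coefficients come from the x1-initial words:
  x1x2x3x4x5 (sign +1) contributes +[[[[x1, x2], x3], x4], x5]
  x1x3x2x4x5 (sign -1) contributes -[[[[x1, x3], x2], x4], x5]

[[[[x1, x2], x3], x4], x5] - [[[[x1, x3], x2], x4], x5]


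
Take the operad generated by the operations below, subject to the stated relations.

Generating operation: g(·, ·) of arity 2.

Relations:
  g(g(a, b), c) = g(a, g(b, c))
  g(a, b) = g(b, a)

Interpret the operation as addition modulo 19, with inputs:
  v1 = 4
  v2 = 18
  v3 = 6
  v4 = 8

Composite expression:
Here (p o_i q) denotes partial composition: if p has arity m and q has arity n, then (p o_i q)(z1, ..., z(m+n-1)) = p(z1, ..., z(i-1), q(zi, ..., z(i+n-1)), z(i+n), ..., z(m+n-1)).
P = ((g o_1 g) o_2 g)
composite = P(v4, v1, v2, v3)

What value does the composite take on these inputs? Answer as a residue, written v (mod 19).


17 (mod 19)

g(v1, v2) = 3
g(v4, g(v1, v2)) = 11
g(g(v4, g(v1, v2)), v3) = 17


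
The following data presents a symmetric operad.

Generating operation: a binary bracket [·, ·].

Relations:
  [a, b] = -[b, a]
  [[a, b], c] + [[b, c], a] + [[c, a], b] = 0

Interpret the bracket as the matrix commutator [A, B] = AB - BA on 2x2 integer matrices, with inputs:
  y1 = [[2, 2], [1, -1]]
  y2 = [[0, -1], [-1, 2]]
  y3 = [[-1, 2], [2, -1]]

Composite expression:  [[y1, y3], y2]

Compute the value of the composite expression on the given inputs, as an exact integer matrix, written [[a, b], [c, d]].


[[-12, 8], [16, 12]]

[y1, y3] = [[2, 6], [-6, -2]]
[[y1, y3], y2] = [[-12, 8], [16, 12]]


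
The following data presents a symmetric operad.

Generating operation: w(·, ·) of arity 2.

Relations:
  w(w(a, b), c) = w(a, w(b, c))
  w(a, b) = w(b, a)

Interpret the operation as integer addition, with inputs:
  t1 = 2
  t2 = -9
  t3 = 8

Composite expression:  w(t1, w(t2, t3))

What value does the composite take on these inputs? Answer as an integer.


1

w(t2, t3) = -1
w(t1, w(t2, t3)) = 1


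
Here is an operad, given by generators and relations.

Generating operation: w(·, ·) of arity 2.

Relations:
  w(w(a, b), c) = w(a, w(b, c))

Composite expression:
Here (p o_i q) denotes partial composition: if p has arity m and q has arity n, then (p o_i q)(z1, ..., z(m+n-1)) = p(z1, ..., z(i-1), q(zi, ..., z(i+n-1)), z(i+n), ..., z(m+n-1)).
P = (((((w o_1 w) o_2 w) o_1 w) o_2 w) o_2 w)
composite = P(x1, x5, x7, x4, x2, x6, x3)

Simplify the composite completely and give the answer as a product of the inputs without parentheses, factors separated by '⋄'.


x1 ⋄ x5 ⋄ x7 ⋄ x4 ⋄ x2 ⋄ x6 ⋄ x3

The w-tree's shape is irrelevant; the x-reading-order decides.
w(x5, x7) linearizes to x5 ⋄ x7
w(w(x5, x7), x4) linearizes to x5 ⋄ x7 ⋄ x4
w(x1, w(w(x5, x7), x4)) linearizes to x1 ⋄ x5 ⋄ x7 ⋄ x4
w(x2, x6) linearizes to x2 ⋄ x6
w(w(x1, w(w(x5, x7), x4)), w(x2, x6)) linearizes to x1 ⋄ x5 ⋄ x7 ⋄ x4 ⋄ x2 ⋄ x6
w(w(w(x1, w(w(x5, x7), x4)), w(x2, x6)), x3) linearizes to x1 ⋄ x5 ⋄ x7 ⋄ x4 ⋄ x2 ⋄ x6 ⋄ x3


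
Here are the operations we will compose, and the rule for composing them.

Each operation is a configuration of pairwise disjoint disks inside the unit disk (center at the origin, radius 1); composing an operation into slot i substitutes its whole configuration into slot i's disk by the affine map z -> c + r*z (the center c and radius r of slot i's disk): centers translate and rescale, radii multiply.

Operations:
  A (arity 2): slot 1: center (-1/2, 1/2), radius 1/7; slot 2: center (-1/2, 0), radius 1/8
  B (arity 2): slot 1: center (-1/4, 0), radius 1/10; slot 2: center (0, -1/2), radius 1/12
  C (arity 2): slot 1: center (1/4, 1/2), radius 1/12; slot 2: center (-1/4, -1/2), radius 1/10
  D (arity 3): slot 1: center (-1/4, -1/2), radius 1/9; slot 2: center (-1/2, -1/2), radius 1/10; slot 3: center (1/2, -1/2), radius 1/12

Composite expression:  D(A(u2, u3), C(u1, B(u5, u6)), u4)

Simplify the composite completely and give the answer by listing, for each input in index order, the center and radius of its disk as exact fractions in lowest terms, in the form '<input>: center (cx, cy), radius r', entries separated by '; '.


u1: center (-19/40, -9/20), radius 1/120; u2: center (-11/36, -4/9), radius 1/63; u3: center (-11/36, -1/2), radius 1/72; u4: center (1/2, -1/2), radius 1/12; u5: center (-211/400, -11/20), radius 1/1000; u6: center (-21/40, -111/200), radius 1/1200

Affine substitution under D: radii multiply and u-centers shift.
input u2: applying the 2 nested substitutions gives center (-11/36, -4/9), radius 1/63
input u3: applying the 2 nested substitutions gives center (-11/36, -1/2), radius 1/72
input u1: applying the 2 nested substitutions gives center (-19/40, -9/20), radius 1/120
input u5: applying the 3 nested substitutions gives center (-211/400, -11/20), radius 1/1000
input u6: applying the 3 nested substitutions gives center (-21/40, -111/200), radius 1/1200
input u4: applying the 1 nested substitution gives center (1/2, -1/2), radius 1/12


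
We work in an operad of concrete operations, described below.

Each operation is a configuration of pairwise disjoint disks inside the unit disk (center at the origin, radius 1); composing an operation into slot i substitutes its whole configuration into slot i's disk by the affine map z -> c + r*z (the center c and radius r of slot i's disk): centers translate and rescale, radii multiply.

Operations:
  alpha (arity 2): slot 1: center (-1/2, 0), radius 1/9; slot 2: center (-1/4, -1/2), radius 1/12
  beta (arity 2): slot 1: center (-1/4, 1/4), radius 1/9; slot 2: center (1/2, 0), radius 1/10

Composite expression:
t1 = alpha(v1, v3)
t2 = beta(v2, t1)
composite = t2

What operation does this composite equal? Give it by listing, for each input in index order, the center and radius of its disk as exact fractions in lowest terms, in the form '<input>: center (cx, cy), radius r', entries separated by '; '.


v1: center (9/20, 0), radius 1/90; v2: center (-1/4, 1/4), radius 1/9; v3: center (19/40, -1/20), radius 1/120

Follow each v-input down from beta: c' goes to c + r*c', radius to r*r'.
tracing v2 down its 1-map path: center (-1/4, 1/4), radius 1/9
tracing v1 down its 2-map path: center (9/20, 0), radius 1/90
tracing v3 down its 2-map path: center (19/40, -1/20), radius 1/120


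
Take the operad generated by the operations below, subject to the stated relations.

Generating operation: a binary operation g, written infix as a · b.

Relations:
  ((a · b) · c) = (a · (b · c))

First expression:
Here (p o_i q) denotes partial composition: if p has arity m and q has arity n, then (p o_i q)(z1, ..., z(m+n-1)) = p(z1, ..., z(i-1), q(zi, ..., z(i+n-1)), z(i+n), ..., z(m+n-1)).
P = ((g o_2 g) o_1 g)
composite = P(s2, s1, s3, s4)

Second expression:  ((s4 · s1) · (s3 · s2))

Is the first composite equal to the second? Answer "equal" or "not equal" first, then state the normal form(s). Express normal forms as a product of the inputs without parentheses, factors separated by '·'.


not equal — first s2 · s1 · s3 · s4, second s4 · s1 · s3 · s2


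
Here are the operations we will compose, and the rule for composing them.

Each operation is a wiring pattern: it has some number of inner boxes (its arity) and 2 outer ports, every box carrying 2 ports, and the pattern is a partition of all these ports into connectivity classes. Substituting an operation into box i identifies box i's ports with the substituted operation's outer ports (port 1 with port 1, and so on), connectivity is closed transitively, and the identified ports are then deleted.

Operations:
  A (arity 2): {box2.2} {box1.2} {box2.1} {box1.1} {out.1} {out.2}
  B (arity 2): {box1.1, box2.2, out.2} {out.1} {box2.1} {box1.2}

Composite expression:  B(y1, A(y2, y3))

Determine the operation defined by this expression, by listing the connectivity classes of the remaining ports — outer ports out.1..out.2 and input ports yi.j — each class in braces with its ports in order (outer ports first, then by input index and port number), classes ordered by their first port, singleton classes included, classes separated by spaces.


Substituting into B glues patterns; closure does the rest.
the subtree at A composes to {out.1} {out.2} {y2.1} {y2.2} {y3.1} {y3.2} on (y2, y3); out.j = own outer ports
the subtree at B composes to {out.1} {out.2, y1.1} {y1.2} {y2.1} {y2.2} {y3.1} {y3.2} on (y1, y2, y3); out.j = own outer ports

{out.1} {out.2, y1.1} {y1.2} {y2.1} {y2.2} {y3.1} {y3.2}


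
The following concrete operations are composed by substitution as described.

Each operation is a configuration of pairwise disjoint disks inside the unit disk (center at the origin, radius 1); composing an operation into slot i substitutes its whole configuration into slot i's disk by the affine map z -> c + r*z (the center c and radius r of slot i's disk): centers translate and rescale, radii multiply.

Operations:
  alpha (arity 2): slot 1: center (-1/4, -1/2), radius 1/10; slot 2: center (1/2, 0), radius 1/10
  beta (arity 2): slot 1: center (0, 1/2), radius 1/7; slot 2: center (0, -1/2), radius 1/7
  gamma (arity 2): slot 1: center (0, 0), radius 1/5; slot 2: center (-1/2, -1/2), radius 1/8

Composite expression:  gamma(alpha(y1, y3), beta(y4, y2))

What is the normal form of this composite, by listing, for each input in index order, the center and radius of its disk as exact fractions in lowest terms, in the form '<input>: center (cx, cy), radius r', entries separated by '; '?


y1: center (-1/20, -1/10), radius 1/50; y2: center (-1/2, -9/16), radius 1/56; y3: center (1/10, 0), radius 1/50; y4: center (-1/2, -7/16), radius 1/56

Nesting under gamma composes maps z -> c + r*z down each y-path.
for y1, the 2-step affine chain lands on center (-1/20, -1/10), radius 1/50
for y3, the 2-step affine chain lands on center (1/10, 0), radius 1/50
for y4, the 2-step affine chain lands on center (-1/2, -7/16), radius 1/56
for y2, the 2-step affine chain lands on center (-1/2, -9/16), radius 1/56


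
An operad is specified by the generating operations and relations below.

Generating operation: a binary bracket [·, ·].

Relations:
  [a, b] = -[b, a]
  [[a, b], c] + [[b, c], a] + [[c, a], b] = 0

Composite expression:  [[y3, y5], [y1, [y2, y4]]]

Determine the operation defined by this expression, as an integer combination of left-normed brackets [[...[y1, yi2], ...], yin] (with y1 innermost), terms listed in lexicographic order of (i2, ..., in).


Expand each bracket as ab - ba; the y1-initial words give the coefficients.
Composite bracket: [[y3, y5], [y1, [y2, y4]]]
Expanding via [a, b] = ab - ba: 16 signed words (2^4 = 16).
Words beginning with y1 determine it all:
  y1y2y4y3y5 appears with sign -1, giving the term -[[[[y1, y2], y4], y3], y5]
  y1y2y4y5y3 appears with sign +1, giving the term +[[[[y1, y2], y4], y5], y3]
  y1y4y2y3y5 appears with sign +1, giving the term +[[[[y1, y4], y2], y3], y5]
  y1y4y2y5y3 appears with sign -1, giving the term -[[[[y1, y4], y2], y5], y3]

-[[[[y1, y2], y4], y3], y5] + [[[[y1, y2], y4], y5], y3] + [[[[y1, y4], y2], y3], y5] - [[[[y1, y4], y2], y5], y3]


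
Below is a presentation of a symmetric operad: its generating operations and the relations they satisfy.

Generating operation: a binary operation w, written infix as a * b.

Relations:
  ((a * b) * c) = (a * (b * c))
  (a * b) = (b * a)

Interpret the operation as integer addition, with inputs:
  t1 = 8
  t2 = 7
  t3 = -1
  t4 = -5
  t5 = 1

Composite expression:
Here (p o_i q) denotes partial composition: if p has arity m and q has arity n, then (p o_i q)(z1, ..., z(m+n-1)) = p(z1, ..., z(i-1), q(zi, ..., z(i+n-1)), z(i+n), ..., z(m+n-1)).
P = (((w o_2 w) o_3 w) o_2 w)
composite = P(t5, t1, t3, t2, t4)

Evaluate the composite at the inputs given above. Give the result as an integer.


10

(t1 * t3) = 7
(t2 * t4) = 2
((t1 * t3) * (t2 * t4)) = 9
(t5 * ((t1 * t3) * (t2 * t4))) = 10


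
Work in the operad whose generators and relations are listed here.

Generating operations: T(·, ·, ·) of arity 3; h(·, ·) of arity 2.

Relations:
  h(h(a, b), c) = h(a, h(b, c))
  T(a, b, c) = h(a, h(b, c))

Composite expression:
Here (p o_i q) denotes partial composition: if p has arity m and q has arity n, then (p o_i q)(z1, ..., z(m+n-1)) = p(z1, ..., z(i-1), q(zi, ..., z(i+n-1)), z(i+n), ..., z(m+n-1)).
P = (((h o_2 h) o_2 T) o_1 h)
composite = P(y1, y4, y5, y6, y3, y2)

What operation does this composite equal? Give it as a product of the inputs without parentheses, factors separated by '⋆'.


y1 ⋆ y4 ⋆ y5 ⋆ y6 ⋆ y3 ⋆ y2

Associativity of h dissolves the nesting; only the y-input order survives.
h(y1, y4) flattens to y1 ⋆ y4
T(y5, y6, y3) flattens to y5 ⋆ y6 ⋆ y3
h(T(y5, y6, y3), y2) flattens to y5 ⋆ y6 ⋆ y3 ⋆ y2
h(h(y1, y4), h(T(y5, y6, y3), y2)) flattens to y1 ⋆ y4 ⋆ y5 ⋆ y6 ⋆ y3 ⋆ y2


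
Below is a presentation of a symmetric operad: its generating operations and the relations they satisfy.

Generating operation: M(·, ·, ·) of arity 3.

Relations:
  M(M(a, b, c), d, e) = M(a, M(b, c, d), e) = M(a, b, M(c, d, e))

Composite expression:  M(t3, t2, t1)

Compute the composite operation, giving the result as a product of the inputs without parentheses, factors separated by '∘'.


t3 ∘ t2 ∘ t1

The M-tree's shape is irrelevant; the t-reading-order decides.
M(t3, t2, t1) unparenthesizes to t3 ∘ t2 ∘ t1


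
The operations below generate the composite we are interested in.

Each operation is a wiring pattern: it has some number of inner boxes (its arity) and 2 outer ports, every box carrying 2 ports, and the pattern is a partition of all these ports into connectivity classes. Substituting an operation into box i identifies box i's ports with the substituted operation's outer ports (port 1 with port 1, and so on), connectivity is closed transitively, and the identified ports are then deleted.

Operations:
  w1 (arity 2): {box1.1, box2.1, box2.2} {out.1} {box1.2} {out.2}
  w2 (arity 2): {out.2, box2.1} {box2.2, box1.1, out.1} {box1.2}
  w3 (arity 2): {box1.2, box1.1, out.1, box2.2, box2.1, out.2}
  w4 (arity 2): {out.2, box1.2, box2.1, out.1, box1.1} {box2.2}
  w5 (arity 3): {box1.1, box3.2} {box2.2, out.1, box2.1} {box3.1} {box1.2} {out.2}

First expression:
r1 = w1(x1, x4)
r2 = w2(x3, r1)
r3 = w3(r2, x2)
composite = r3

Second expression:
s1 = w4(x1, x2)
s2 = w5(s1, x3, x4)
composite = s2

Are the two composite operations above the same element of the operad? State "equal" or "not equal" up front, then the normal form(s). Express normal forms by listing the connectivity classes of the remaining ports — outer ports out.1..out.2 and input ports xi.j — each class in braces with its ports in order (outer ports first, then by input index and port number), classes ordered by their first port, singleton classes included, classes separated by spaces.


The first expression, normalized: {out.1, out.2, x2.1, x2.2, x3.1} {x1.1, x4.1, x4.2} {x1.2} {x3.2}
The second expression, normalized: {out.1, x3.1, x3.2} {out.2} {x1.1, x1.2, x2.1, x4.2} {x2.2} {x4.1}
The normal forms differ: not equal.

not equal: they reduce to {out.1, out.2, x2.1, x2.2, x3.1} {x1.1, x4.1, x4.2} {x1.2} {x3.2} and {out.1, x3.1, x3.2} {out.2} {x1.1, x1.2, x2.1, x4.2} {x2.2} {x4.1}


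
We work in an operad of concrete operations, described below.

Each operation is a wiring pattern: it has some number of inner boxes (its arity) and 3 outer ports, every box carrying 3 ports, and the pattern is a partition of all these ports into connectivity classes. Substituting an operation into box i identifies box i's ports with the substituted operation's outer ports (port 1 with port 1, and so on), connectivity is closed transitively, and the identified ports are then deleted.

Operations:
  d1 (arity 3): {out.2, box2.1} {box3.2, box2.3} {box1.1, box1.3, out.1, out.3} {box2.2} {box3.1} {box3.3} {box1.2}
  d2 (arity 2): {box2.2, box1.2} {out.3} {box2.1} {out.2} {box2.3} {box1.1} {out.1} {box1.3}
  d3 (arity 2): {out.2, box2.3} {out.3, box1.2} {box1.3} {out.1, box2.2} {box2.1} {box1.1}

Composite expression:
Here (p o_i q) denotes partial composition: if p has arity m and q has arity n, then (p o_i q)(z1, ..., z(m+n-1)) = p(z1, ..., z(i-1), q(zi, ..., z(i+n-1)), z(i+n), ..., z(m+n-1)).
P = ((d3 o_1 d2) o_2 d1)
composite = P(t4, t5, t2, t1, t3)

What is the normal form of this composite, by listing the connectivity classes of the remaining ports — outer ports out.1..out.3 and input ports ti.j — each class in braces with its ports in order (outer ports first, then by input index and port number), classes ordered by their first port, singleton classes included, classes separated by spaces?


Substituting into d3 glues patterns; closure does the rest.
stage d1: inputs (t5, t2, t1), connectivity {out.1, out.3, t5.1, t5.3} {out.2, t2.1} {t1.1} {t1.2, t2.3} {t1.3} {t2.2} {t5.2}, out.j its boundary
stage d2: inputs (t4, t5, t2, t1), connectivity {out.1} {out.2} {out.3} {t1.1} {t1.2, t2.3} {t1.3} {t2.1, t4.2} {t2.2} {t4.1} {t4.3} {t5.1, t5.3} {t5.2}, out.j its boundary
stage d3: inputs (t4, t5, t2, t1, t3), connectivity {out.1, t3.2} {out.2, t3.3} {out.3} {t1.1} {t1.2, t2.3} {t1.3} {t2.1, t4.2} {t2.2} {t3.1} {t4.1} {t4.3} {t5.1, t5.3} {t5.2}, out.j its boundary

{out.1, t3.2} {out.2, t3.3} {out.3} {t1.1} {t1.2, t2.3} {t1.3} {t2.1, t4.2} {t2.2} {t3.1} {t4.1} {t4.3} {t5.1, t5.3} {t5.2}


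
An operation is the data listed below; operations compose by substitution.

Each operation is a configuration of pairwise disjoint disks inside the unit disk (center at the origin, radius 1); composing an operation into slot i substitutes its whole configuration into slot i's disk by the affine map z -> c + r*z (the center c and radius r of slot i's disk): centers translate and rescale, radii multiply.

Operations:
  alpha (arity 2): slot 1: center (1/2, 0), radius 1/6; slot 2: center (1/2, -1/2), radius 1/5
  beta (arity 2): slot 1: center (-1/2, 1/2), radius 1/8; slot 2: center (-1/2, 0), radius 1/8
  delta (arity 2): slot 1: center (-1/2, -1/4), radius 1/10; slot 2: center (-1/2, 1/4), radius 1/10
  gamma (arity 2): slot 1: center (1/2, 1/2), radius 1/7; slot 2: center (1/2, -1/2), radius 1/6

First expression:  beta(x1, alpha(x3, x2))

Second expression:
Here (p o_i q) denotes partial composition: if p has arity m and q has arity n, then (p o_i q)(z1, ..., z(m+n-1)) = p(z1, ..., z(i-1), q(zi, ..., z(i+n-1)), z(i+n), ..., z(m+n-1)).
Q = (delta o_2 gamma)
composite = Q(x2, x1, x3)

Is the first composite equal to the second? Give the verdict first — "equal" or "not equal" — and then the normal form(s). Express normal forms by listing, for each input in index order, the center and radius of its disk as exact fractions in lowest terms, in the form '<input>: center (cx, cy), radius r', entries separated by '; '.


not equal; the first gives x1: center (-1/2, 1/2), radius 1/8; x2: center (-7/16, -1/16), radius 1/40; x3: center (-7/16, 0), radius 1/48 and the second x1: center (-9/20, 3/10), radius 1/70; x2: center (-1/2, -1/4), radius 1/10; x3: center (-9/20, 1/5), radius 1/60

Reducing the first expression gives x1: center (-1/2, 1/2), radius 1/8; x2: center (-7/16, -1/16), radius 1/40; x3: center (-7/16, 0), radius 1/48
Reducing the second expression gives x1: center (-9/20, 3/10), radius 1/70; x2: center (-1/2, -1/4), radius 1/10; x3: center (-9/20, 1/5), radius 1/60
Different reductions; not equal.


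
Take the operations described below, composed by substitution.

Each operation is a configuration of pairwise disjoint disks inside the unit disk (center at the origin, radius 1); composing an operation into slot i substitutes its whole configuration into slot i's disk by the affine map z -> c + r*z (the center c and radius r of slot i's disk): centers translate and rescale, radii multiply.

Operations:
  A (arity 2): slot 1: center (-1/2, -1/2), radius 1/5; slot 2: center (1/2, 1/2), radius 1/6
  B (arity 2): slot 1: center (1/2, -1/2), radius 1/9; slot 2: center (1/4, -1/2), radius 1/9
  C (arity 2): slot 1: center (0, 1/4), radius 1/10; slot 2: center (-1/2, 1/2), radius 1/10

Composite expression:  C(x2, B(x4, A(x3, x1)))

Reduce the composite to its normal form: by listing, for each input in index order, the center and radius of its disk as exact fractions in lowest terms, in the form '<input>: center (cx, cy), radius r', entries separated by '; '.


x1: center (-169/360, 41/90), radius 1/540; x2: center (0, 1/4), radius 1/10; x3: center (-173/360, 4/9), radius 1/450; x4: center (-9/20, 9/20), radius 1/90

Nesting under C composes maps z -> c + r*z down each x-path.
x2: after 1 affine step, its disk has center (0, 1/4), radius 1/10
x4: after 2 affine steps, its disk has center (-9/20, 9/20), radius 1/90
x3: after 3 affine steps, its disk has center (-173/360, 4/9), radius 1/450
x1: after 3 affine steps, its disk has center (-169/360, 41/90), radius 1/540


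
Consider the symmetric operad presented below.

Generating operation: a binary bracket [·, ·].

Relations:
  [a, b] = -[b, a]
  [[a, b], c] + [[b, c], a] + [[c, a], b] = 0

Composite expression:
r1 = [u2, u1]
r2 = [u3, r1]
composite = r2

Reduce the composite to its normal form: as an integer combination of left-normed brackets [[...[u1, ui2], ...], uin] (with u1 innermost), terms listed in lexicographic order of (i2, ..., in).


Skip Jacobi rewriting: expand, keep u1-initial words, read off terms.
Composite bracket: [u3, [u2, u1]]
Expanding via [a, b] = ab - ba: 4 signed words (2^2 = 4).
Coefficients come from the u1-initial words:
  u1u2u3 appears with sign +1, giving the term +[[u1, u2], u3]

[[u1, u2], u3]


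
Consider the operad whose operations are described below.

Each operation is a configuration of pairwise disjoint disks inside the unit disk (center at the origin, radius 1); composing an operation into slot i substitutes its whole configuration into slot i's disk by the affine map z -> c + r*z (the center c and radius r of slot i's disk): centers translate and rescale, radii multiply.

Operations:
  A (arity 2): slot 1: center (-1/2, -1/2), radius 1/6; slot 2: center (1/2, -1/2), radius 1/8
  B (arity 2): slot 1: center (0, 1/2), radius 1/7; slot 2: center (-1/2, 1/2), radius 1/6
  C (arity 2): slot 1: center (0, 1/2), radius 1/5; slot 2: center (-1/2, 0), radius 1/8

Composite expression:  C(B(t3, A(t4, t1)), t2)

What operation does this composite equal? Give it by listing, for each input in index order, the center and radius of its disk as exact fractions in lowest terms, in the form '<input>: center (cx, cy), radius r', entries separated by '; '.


t1: center (-1/12, 7/12), radius 1/240; t2: center (-1/2, 0), radius 1/8; t3: center (0, 3/5), radius 1/35; t4: center (-7/60, 7/12), radius 1/180

Follow each t-input down from C: c' goes to c + r*c', radius to r*r'.
t3 passes through 2 substitutions, ending at center (0, 3/5), radius 1/35
t4 passes through 3 substitutions, ending at center (-7/60, 7/12), radius 1/180
t1 passes through 3 substitutions, ending at center (-1/12, 7/12), radius 1/240
t2 passes through 1 substitution, ending at center (-1/2, 0), radius 1/8


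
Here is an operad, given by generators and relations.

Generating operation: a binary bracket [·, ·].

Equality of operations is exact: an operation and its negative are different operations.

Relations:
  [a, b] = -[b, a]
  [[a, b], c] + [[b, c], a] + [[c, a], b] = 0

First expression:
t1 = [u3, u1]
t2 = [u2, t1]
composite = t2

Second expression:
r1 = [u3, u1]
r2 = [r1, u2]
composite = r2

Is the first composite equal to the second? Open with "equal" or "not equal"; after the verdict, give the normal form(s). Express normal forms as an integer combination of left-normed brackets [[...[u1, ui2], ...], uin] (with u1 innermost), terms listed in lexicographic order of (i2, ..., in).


not equal: they reduce to [[u1, u3], u2] and -[[u1, u3], u2]

Normal form of the first expression: [[u1, u3], u2]
Normal form of the second expression: -[[u1, u3], u2]
No match — not equal.


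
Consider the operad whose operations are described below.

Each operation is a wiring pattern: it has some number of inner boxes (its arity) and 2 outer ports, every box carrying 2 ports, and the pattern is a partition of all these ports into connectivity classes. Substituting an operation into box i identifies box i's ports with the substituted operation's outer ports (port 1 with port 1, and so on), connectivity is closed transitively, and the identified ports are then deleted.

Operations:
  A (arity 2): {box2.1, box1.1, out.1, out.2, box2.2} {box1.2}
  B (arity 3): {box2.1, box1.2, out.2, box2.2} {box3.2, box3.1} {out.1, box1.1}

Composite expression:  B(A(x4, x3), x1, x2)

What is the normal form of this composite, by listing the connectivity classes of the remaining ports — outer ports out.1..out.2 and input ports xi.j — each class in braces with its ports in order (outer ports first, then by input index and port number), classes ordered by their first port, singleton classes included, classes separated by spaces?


{out.1, out.2, x1.1, x1.2, x3.1, x3.2, x4.1} {x2.1, x2.2} {x4.2}


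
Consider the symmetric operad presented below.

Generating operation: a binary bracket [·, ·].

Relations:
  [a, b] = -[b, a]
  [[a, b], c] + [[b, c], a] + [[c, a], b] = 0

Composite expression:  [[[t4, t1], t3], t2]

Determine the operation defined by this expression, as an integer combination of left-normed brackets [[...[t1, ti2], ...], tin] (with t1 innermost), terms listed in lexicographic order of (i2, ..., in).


A multilinear Lie element is pinned by t1-initial words (t1 innermost).
Composite bracket: [[[t4, t1], t3], t2]
Each bracket splits as ab - ba, giving 8 signed words (2^3 = 8).
Only words starting with t1 matter:
  sign of t1t4t3t2 is -1, so it contributes -[[[t1, t4], t3], t2]

-[[[t1, t4], t3], t2]


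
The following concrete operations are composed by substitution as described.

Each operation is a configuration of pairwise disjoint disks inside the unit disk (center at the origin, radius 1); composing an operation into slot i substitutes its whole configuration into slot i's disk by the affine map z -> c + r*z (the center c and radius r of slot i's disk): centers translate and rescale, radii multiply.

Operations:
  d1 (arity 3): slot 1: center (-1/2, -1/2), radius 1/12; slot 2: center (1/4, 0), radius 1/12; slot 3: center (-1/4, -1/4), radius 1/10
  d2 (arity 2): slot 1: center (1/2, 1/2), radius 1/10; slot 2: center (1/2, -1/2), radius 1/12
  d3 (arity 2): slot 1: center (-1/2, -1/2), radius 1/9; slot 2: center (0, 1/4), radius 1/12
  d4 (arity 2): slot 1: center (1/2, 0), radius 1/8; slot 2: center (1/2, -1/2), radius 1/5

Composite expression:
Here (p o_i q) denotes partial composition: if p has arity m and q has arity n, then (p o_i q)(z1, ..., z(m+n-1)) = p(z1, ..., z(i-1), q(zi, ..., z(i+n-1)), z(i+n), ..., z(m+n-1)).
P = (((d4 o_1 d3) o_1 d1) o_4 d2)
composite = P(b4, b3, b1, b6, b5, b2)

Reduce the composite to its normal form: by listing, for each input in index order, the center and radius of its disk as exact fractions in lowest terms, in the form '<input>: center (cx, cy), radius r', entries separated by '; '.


b1: center (125/288, -19/288), radius 1/720; b2: center (1/2, -1/2), radius 1/5; b3: center (127/288, -1/16), radius 1/864; b4: center (31/72, -5/72), radius 1/864; b5: center (97/192, 5/192), radius 1/1152; b6: center (97/192, 7/192), radius 1/960

Affine substitution under d4: radii multiply and b-centers shift.
b4: after 3 affine steps, its disk has center (31/72, -5/72), radius 1/864
b3: after 3 affine steps, its disk has center (127/288, -1/16), radius 1/864
b1: after 3 affine steps, its disk has center (125/288, -19/288), radius 1/720
b6: after 3 affine steps, its disk has center (97/192, 7/192), radius 1/960
b5: after 3 affine steps, its disk has center (97/192, 5/192), radius 1/1152
b2: after 1 affine step, its disk has center (1/2, -1/2), radius 1/5


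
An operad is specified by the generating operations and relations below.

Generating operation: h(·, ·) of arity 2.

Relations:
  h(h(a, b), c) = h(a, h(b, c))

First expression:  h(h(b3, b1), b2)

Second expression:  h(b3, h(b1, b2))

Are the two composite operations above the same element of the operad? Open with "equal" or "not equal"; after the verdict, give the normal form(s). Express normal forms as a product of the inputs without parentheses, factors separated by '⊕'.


equal; the common form is b3 ⊕ b1 ⊕ b2

The first expression reduces to b3 ⊕ b1 ⊕ b2
The second expression reduces to b3 ⊕ b1 ⊕ b2
Same normal form: equal.


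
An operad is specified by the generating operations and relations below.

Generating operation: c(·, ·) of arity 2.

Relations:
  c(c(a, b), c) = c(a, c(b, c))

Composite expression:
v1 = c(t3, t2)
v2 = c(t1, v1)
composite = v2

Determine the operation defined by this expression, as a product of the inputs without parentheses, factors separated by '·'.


t1 · t3 · t2

Key point: c is associative — brackets drop, the t-order remains.
c(t3, t2) flattens to t3 · t2
c(t1, c(t3, t2)) flattens to t1 · t3 · t2


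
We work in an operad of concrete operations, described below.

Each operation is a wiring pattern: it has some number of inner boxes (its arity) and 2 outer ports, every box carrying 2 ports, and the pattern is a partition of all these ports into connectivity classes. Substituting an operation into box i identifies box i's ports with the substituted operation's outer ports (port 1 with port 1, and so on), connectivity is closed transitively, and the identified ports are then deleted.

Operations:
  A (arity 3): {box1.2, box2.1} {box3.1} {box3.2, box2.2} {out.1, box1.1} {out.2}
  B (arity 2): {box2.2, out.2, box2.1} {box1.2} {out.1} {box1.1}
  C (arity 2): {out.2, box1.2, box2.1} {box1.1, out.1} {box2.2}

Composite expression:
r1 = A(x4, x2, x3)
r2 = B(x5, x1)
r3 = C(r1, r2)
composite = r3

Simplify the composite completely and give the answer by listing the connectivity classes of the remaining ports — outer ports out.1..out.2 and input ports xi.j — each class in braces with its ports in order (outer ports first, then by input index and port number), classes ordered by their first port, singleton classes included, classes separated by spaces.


{out.1, x4.1} {out.2} {x1.1, x1.2} {x2.1, x4.2} {x2.2, x3.2} {x3.1} {x5.1} {x5.2}

Two ports join when wires chain via C-identified ports.
through A, on inputs (x4, x2, x3): {out.1, x4.1} {out.2} {x2.1, x4.2} {x2.2, x3.2} {x3.1} (out.j = stage outer ports)
through B, on inputs (x5, x1): {out.1} {out.2, x1.1, x1.2} {x5.1} {x5.2} (out.j = stage outer ports)
through C, on inputs (x4, x2, x3, x5, x1): {out.1, x4.1} {out.2} {x1.1, x1.2} {x2.1, x4.2} {x2.2, x3.2} {x3.1} {x5.1} {x5.2} (out.j = stage outer ports)


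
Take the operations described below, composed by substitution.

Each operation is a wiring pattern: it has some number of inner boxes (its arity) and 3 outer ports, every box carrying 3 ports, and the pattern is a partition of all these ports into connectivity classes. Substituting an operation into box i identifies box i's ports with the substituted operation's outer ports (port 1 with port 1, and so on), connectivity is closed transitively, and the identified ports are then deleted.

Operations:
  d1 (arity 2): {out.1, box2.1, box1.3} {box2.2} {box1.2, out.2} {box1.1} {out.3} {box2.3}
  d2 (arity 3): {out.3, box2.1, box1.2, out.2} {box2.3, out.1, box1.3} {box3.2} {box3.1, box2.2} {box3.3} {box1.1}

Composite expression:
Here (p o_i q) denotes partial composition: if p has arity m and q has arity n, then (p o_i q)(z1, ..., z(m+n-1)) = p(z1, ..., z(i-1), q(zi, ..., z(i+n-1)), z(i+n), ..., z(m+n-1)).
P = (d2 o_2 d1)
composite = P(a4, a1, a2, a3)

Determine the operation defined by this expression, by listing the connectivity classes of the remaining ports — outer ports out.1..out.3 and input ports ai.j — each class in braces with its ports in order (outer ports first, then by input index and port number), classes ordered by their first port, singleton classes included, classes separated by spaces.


{out.1, a4.3} {out.2, out.3, a1.3, a2.1, a4.2} {a1.1} {a1.2, a3.1} {a2.2} {a2.3} {a3.2} {a3.3} {a4.1}

Connectivity passes through glued d2-boundaries; trace each wire chain.
d1 over (a1, a2) gives {out.1, a1.3, a2.1} {out.2, a1.2} {out.3} {a1.1} {a2.2} {a2.3}, out.j being that stage's outer ports
d2 over (a4, a1, a2, a3) gives {out.1, a4.3} {out.2, out.3, a1.3, a2.1, a4.2} {a1.1} {a1.2, a3.1} {a2.2} {a2.3} {a3.2} {a3.3} {a4.1}, out.j being that stage's outer ports


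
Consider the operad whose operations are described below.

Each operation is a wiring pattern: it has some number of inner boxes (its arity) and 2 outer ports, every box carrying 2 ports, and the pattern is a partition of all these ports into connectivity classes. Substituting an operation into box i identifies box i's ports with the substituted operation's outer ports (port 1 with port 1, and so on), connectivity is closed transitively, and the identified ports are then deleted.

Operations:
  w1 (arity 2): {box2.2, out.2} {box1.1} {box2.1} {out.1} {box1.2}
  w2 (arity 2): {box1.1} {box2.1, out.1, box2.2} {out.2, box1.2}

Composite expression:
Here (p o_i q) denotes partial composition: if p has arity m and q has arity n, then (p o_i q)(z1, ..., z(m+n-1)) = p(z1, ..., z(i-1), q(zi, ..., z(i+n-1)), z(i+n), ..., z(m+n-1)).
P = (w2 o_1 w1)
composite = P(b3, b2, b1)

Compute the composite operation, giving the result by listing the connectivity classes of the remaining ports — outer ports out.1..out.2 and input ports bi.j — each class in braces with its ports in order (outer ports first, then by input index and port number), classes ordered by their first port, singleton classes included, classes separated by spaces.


{out.1, b1.1, b1.2} {out.2, b2.2} {b2.1} {b3.1} {b3.2}


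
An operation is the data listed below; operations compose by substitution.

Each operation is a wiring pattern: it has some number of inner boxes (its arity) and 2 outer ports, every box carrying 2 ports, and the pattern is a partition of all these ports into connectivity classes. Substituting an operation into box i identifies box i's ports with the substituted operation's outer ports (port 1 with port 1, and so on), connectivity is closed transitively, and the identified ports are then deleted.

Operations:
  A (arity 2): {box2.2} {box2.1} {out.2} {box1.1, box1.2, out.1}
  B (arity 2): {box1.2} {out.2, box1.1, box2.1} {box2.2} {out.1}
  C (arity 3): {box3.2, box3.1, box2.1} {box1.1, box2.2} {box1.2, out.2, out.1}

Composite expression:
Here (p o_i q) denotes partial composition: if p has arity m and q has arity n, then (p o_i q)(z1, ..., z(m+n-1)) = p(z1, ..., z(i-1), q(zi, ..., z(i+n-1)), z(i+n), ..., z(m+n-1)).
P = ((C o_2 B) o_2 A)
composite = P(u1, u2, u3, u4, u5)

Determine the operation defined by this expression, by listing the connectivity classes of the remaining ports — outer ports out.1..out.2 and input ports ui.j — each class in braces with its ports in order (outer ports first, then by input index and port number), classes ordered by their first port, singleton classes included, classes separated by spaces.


Two ports join when wires chain via C-identified ports.
the subtree at A composes to {out.1, u2.1, u2.2} {out.2} {u3.1} {u3.2} on (u2, u3); out.j = own outer ports
the subtree at B composes to {out.1} {out.2, u2.1, u2.2, u4.1} {u3.1} {u3.2} {u4.2} on (u2, u3, u4); out.j = own outer ports
the subtree at C composes to {out.1, out.2, u1.2} {u1.1, u2.1, u2.2, u4.1} {u3.1} {u3.2} {u4.2} {u5.1, u5.2} on (u1, u2, u3, u4, u5); out.j = own outer ports

{out.1, out.2, u1.2} {u1.1, u2.1, u2.2, u4.1} {u3.1} {u3.2} {u4.2} {u5.1, u5.2}


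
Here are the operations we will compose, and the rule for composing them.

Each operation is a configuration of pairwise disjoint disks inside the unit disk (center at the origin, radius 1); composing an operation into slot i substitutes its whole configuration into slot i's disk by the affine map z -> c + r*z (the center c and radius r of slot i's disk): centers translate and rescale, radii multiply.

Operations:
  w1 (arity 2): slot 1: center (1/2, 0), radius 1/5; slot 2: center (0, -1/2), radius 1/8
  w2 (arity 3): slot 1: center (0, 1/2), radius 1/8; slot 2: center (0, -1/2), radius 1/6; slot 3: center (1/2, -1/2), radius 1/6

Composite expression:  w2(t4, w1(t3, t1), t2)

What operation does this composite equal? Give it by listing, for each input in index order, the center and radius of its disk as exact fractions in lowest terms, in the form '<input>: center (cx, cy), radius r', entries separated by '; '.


t1: center (0, -7/12), radius 1/48; t2: center (1/2, -1/2), radius 1/6; t3: center (1/12, -1/2), radius 1/30; t4: center (0, 1/2), radius 1/8

Affine substitution under w2: radii multiply and t-centers shift.
t4: after 1 affine step, its disk has center (0, 1/2), radius 1/8
t3: after 2 affine steps, its disk has center (1/12, -1/2), radius 1/30
t1: after 2 affine steps, its disk has center (0, -7/12), radius 1/48
t2: after 1 affine step, its disk has center (1/2, -1/2), radius 1/6


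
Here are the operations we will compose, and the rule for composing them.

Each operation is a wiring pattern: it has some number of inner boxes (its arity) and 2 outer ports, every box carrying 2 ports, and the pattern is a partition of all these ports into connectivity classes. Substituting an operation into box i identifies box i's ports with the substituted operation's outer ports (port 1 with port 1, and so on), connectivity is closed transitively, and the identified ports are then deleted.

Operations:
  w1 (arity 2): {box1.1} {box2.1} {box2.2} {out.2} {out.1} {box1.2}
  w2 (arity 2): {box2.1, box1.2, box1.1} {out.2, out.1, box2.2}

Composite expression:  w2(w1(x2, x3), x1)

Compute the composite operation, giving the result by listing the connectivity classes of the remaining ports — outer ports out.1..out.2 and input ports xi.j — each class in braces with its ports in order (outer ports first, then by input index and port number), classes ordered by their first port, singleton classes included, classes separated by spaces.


{out.1, out.2, x1.2} {x1.1} {x2.1} {x2.2} {x3.1} {x3.2}


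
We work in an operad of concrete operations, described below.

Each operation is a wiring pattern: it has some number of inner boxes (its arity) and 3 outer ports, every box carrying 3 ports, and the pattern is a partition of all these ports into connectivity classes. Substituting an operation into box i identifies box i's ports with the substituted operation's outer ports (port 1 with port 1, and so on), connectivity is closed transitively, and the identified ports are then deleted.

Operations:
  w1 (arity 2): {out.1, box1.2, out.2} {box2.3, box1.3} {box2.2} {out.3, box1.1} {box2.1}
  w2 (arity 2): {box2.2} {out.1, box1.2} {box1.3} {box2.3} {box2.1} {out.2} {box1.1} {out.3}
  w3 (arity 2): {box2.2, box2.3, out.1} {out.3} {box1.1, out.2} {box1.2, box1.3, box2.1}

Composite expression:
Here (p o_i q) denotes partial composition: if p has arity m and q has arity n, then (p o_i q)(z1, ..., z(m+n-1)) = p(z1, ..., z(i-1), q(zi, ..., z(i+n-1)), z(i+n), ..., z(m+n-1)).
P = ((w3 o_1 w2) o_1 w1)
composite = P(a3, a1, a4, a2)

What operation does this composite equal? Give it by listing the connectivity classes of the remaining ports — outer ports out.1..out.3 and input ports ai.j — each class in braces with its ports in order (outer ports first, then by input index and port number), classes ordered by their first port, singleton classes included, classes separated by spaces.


Reachability decides: close wires over w3-identified ports.
stage w1: inputs (a3, a1), connectivity {out.1, out.2, a3.2} {out.3, a3.1} {a1.1} {a1.2} {a1.3, a3.3}, out.j its boundary
stage w2: inputs (a3, a1, a4), connectivity {out.1, a3.2} {out.2} {out.3} {a1.1} {a1.2} {a1.3, a3.3} {a3.1} {a4.1} {a4.2} {a4.3}, out.j its boundary
stage w3: inputs (a3, a1, a4, a2), connectivity {out.1, a2.2, a2.3} {out.2, a3.2} {out.3} {a1.1} {a1.2} {a1.3, a3.3} {a2.1} {a3.1} {a4.1} {a4.2} {a4.3}, out.j its boundary

{out.1, a2.2, a2.3} {out.2, a3.2} {out.3} {a1.1} {a1.2} {a1.3, a3.3} {a2.1} {a3.1} {a4.1} {a4.2} {a4.3}
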